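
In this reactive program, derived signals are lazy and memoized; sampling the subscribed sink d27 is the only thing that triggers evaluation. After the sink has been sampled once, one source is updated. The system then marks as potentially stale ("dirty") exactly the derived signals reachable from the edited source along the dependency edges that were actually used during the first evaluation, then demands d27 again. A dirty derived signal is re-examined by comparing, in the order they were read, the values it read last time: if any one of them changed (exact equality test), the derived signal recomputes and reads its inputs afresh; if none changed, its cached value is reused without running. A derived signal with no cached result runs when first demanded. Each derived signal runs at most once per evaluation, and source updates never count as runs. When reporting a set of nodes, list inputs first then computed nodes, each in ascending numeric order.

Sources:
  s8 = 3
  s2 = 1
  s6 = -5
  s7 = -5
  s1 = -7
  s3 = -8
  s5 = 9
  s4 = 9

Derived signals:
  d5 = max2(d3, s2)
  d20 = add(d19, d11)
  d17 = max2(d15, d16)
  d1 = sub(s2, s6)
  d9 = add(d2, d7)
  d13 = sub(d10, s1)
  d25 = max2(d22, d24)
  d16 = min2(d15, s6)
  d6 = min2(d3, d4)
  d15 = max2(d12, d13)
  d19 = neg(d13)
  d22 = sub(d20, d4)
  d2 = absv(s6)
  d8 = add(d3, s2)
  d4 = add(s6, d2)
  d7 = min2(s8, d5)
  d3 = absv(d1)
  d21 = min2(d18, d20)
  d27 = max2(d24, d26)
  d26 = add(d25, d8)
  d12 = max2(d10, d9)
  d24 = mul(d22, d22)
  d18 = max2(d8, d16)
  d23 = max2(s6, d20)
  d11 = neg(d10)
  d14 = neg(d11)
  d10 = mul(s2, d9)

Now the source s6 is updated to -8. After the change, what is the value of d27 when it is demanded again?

Demanding d27 again yields 851.

First demand of the output computes:
  d1 = sub(1, -5) = 6
  d2 = absv(-5) = 5
  d3 = absv(6) = 6
  d4 = add(-5, 5) = 0
  d5 = max2(6, 1) = 6
  d7 = min2(3, 6) = 3
  d8 = add(6, 1) = 7
  d9 = add(5, 3) = 8
  d10 = mul(1, 8) = 8
  d11 = neg(8) = -8
  d13 = sub(8, -7) = 15
  d19 = neg(15) = -15
  d20 = add(-15, -8) = -23
  d22 = sub(-23, 0) = -23
  d24 = mul(-23, -23) = 529
  d25 = max2(-23, 529) = 529
  d26 = add(529, 7) = 536
  d27 = max2(529, 536) = 536

After the edit, cleaning proceeds:
  d1: a read changed (s6 -5->-8) — executes, giving 9.
  d2: a read changed (s6 -5->-8) — executes, giving 8.
  d3: a read changed (d1 6->9) — executes, giving 9.
  d4: a read changed (s6 -5->-8; d2 5->8) — executes, giving 0 — identical to its old value.
  d5: a read changed (d3 6->9) — executes, giving 9.
  d7: a read changed (d5 6->9) — executes, giving 3 — identical to its old value.
  d8: a read changed (d3 6->9) — executes, giving 10.
  d9: a read changed (d2 5->8) — executes, giving 11.
  d10: a read changed (d9 8->11) — executes, giving 11.
  d11: a read changed (d10 8->11) — executes, giving -11.
  d13: a read changed (d10 8->11) — executes, giving 18.
  d19: a read changed (d13 15->18) — executes, giving -18.
  d20: a read changed (d19 -15->-18; d11 -8->-11) — executes, giving -29.
  d22: a read changed (d20 -23->-29) — executes, giving -29.
  d24: a read changed (d22 -23->-29; d22 -23->-29) — executes, giving 841.
  d25: a read changed (d22 -23->-29; d24 529->841) — executes, giving 841.
  d26: a read changed (d25 529->841; d8 7->10) — executes, giving 851.
  d27: a read changed (d24 529->841; d26 536->851) — executes, giving 851.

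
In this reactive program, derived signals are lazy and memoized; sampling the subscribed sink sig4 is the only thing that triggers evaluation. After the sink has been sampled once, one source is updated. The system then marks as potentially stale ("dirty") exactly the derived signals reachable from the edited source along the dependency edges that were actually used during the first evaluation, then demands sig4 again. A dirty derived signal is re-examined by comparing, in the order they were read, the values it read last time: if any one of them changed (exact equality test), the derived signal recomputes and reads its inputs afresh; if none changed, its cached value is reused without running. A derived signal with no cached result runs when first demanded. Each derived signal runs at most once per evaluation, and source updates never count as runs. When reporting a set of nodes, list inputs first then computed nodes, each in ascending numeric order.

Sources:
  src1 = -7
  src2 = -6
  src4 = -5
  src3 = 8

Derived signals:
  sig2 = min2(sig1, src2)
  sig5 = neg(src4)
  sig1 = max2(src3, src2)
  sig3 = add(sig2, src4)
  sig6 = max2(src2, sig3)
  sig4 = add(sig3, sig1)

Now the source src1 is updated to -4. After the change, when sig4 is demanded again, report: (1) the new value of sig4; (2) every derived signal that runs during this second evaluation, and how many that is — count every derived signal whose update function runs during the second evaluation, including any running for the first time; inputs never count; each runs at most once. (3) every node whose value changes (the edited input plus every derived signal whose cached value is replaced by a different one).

Demanding sig4 again yields -3.
0 derived signals run: none.
The nodes whose values change: src1.
Note the shortcut — nothing in the graph depends on src1 at all, so no recomputation happens.

First demand of the output computes:
  sig1 = max2(8, -6) = 8
  sig2 = min2(8, -6) = -6
  sig3 = add(-6, -5) = -11
  sig4 = add(-11, 8) = -3

After the edit, cleaning proceeds:
  no node depends on src1 at all; the second demand re-runs nothing.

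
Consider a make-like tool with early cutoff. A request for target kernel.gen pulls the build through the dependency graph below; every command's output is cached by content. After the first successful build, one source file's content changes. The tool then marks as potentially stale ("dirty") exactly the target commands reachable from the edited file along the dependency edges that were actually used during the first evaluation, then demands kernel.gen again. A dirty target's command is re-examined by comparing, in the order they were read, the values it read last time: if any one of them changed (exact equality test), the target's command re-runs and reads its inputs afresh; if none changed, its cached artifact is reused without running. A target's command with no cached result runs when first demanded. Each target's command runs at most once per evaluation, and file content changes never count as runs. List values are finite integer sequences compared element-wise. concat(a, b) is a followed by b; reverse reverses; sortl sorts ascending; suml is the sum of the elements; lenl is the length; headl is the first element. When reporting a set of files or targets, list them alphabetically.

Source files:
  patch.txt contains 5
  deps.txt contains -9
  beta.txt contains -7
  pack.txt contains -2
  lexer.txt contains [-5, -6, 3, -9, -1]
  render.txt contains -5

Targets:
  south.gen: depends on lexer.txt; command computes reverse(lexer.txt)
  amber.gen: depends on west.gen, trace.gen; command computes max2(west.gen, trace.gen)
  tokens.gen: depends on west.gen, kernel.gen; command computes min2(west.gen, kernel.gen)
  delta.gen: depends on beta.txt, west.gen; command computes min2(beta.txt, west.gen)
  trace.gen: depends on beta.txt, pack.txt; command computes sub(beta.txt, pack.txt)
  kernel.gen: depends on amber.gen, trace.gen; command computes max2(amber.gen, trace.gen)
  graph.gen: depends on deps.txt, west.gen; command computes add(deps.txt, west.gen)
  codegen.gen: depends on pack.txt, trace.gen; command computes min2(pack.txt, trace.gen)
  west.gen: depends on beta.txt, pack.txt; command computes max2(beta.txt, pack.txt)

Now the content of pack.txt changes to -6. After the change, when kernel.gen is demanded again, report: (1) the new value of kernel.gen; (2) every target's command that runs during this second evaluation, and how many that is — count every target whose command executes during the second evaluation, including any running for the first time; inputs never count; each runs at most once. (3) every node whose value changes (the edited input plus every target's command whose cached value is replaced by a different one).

Demanding kernel.gen again yields -1.
4 target commands run: amber.gen, kernel.gen, trace.gen, west.gen.
The nodes whose values change: amber.gen, kernel.gen, pack.txt, trace.gen, west.gen.

First demand of the output computes:
  trace.gen = sub(-7, -2) = -5
  west.gen = max2(-7, -2) = -2
  amber.gen = max2(-2, -5) = -2
  kernel.gen = max2(-2, -5) = -2

After the edit, cleaning proceeds:
  trace.gen: a read changed (pack.txt -2->-6) — executes, giving -1.
  west.gen: a read changed (pack.txt -2->-6) — executes, giving -6.
  amber.gen: a read changed (west.gen -2->-6; trace.gen -5->-1) — executes, giving -1.
  kernel.gen: a read changed (amber.gen -2->-1; trace.gen -5->-1) — executes, giving -1.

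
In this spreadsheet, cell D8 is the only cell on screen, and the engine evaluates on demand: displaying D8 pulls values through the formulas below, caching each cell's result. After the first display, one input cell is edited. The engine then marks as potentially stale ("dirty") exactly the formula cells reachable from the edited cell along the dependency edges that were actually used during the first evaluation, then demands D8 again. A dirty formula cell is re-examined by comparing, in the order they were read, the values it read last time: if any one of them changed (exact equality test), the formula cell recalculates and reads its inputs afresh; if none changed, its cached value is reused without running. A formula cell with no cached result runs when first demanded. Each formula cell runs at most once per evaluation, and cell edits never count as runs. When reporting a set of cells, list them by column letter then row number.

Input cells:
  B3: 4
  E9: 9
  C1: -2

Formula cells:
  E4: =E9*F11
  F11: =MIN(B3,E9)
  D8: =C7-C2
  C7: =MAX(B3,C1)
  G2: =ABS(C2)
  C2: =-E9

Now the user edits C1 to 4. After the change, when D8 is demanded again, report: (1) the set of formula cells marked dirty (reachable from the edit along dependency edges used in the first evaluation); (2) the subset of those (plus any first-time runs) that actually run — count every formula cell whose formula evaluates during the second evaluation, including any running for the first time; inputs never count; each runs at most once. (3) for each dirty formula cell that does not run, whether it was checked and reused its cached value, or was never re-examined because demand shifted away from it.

Dirty set: C7, D8.
Run set: C7 (1 run).
Re-examined without running (cache reused): D8.
The important point: C7 recomputes to an identical value, and the output ends up unchanged.

Initial pass — values computed on the first demand:
  C2 = -(9) = -9
  C7 = MAX(4, -2) = 4
  D8 = 4 - -9 = 13

Second demand — change propagation:
  C7: re-runs because C1 -2->4; new result 4 (unchanged).
  D8: re-examined; everything it read last time is the same (C7 unchanged, C2 unchanged) — cache 13 kept, no run.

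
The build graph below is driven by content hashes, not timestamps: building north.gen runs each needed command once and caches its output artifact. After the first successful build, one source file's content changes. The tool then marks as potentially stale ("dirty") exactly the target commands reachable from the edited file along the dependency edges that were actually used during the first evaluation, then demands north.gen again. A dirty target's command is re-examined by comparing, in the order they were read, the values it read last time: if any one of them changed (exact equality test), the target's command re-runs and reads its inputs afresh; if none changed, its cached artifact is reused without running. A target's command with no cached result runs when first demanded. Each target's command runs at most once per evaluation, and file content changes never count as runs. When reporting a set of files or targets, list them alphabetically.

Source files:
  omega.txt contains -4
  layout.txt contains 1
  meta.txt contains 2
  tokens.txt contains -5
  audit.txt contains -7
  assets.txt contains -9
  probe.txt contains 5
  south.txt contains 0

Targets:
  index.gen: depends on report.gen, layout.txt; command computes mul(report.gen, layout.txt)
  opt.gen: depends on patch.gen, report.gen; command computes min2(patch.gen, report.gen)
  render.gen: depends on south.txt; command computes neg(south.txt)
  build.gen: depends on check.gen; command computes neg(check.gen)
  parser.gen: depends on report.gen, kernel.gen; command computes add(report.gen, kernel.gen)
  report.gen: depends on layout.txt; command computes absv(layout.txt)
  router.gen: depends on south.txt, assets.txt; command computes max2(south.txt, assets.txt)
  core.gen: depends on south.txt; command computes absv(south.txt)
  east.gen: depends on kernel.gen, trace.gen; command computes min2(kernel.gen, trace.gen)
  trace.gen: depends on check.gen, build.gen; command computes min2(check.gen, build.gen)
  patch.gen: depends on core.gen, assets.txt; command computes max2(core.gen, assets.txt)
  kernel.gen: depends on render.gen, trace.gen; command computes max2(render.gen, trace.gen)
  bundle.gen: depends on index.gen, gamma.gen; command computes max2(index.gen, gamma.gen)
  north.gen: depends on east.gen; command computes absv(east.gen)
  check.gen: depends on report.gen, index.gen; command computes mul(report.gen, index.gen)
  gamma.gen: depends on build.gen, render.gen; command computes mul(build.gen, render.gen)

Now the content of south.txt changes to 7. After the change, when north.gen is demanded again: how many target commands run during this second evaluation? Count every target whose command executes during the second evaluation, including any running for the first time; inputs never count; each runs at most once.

Initial pass — values computed on the first demand:
  render.gen = neg(0) = 0
  report.gen = absv(1) = 1
  index.gen = mul(1, 1) = 1
  check.gen = mul(1, 1) = 1
  build.gen = neg(1) = -1
  trace.gen = min2(1, -1) = -1
  kernel.gen = max2(0, -1) = 0
  east.gen = min2(0, -1) = -1
  north.gen = absv(-1) = 1

Second demand — change propagation:
  render.gen: re-runs because south.txt 0->7; new result -7.
  kernel.gen: re-runs because render.gen 0->-7; new result -1.
  east.gen: re-runs because kernel.gen 0->-1; new result -1 (unchanged).
  north.gen: re-examined; everything it read last time is the same (east.gen unchanged) — cache 1 kept, no run.

The important point: east.gen recomputes to an identical value, and the output ends up unchanged.

Run set: east.gen, kernel.gen, render.gen (3 run).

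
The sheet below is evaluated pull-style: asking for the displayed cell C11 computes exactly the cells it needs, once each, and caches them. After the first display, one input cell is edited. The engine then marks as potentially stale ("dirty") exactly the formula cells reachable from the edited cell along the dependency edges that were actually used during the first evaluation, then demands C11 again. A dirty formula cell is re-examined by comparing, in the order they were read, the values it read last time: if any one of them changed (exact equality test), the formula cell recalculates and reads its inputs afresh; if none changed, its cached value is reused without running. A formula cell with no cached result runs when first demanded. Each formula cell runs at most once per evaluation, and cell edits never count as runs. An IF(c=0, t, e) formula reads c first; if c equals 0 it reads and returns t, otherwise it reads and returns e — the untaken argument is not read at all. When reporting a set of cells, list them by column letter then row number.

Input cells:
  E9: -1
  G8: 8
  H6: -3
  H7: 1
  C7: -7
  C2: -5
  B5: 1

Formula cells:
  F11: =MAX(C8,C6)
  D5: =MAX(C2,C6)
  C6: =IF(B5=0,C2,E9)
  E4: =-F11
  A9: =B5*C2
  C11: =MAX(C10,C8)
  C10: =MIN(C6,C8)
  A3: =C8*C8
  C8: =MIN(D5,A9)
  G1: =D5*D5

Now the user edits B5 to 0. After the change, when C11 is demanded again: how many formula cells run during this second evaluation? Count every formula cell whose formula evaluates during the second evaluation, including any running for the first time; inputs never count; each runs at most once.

First demand of the output computes:
  A9 = 1 * -5 = -5
  C6 = IF(B5=0: B5=1 -> else branch E9) = -1
  D5 = MAX(-5, -1) = -1
  C8 = MIN(-1, -5) = -5
  C10 = MIN(-1, -5) = -5
  C11 = MAX(-5, -5) = -5

After the edit, cleaning proceeds:
  A9: a read changed (B5 1->0) — executes, giving 0.
  C6: a read changed (B5 1->0) — executes, giving -5.
  D5: a read changed (C6 -1->-5) — executes, giving -5.
  C8: a read changed (D5 -1->-5; A9 -5->0) — executes, giving -5 — identical to its old value.
  C10: a read changed (C6 -1->-5) — executes, giving -5 — identical to its old value.
  C11: dirty, but its reads are unchanged (C10 unchanged, C8 unchanged); cached -5 stands.

Note where the cutoff bites: C11 is checked, finds nothing changed, and keeps its cache.

5 formula cells run: A9, C6, C8, C10, D5.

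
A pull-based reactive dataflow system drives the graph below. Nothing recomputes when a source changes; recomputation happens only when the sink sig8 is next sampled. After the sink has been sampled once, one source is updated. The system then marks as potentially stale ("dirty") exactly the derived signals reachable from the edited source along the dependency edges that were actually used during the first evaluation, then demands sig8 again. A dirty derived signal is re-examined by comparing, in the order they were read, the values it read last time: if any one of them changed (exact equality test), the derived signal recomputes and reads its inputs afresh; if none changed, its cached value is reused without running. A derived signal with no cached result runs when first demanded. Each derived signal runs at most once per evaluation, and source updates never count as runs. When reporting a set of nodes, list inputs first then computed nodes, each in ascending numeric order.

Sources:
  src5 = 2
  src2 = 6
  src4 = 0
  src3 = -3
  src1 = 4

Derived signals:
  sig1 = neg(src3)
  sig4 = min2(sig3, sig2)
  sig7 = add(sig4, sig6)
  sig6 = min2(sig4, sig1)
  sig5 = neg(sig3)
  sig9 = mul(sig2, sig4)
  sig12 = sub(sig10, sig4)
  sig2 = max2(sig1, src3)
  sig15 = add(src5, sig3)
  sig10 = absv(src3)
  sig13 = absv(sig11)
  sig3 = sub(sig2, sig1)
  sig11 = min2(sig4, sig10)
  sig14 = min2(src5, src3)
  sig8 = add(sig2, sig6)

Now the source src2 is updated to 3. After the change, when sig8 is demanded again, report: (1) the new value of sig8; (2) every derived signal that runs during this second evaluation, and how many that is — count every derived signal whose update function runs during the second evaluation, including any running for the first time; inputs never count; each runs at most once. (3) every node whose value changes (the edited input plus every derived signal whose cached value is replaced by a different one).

First evaluation (everything demanded from the output):
  sig1 = neg(-3) = 3
  sig2 = max2(3, -3) = 3
  sig3 = sub(3, 3) = 0
  sig4 = min2(0, 3) = 0
  sig6 = min2(0, 3) = 0
  sig8 = add(3, 0) = 3

Propagation after the edit:
  src2 feeds no computation that the output demands — nothing is marked dirty and nothing runs.

Key observation: src2 is never demanded by the output, so the edit triggers no recomputation at all.

New value of sig8: 3.
Derived signals that run: none — 0 in total.
Values that change: src2.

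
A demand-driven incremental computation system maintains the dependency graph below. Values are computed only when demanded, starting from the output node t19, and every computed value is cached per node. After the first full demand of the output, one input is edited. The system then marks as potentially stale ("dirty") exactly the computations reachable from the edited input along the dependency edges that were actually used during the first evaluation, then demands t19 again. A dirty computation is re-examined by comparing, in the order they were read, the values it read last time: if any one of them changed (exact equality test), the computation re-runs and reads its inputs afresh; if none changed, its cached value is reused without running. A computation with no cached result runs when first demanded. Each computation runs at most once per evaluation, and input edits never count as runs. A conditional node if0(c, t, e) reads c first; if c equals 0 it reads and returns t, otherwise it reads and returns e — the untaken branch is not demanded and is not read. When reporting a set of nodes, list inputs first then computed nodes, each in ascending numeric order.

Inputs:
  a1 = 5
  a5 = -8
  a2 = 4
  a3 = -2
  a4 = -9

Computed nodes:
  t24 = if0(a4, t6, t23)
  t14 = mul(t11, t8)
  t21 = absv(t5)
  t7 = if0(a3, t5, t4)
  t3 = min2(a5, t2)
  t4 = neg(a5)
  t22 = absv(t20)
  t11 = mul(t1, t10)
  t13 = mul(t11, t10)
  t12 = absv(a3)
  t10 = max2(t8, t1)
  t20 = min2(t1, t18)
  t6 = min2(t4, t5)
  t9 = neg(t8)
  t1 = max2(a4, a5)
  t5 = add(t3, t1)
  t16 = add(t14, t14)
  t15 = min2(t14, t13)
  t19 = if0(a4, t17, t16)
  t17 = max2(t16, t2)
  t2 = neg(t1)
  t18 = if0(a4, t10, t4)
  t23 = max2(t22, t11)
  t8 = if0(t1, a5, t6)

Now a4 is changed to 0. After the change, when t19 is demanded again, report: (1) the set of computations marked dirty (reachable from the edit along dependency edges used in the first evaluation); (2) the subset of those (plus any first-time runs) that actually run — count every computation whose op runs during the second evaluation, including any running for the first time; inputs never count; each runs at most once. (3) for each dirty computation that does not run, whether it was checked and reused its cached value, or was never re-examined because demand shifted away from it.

First evaluation (everything demanded from the output):
  t1 = max2(-9, -8) = -8
  t2 = neg(-8) = 8
  t3 = min2(-8, 8) = -8
  t4 = neg(-8) = 8
  t5 = add(-8, -8) = -16
  t6 = min2(8, -16) = -16
  t8 = if0(t1=-8 -> else branch t6) = -16
  t10 = max2(-16, -8) = -8
  t11 = mul(-8, -8) = 64
  t14 = mul(64, -16) = -1024
  t16 = add(-1024, -1024) = -2048
  t19 = if0(a4=-9 -> else branch t16) = -2048

Propagation after the edit:
  t1: runs — a4 -9->0; result 0.
  t2: runs — t1 -8->0; result 0.
  t3: marked dirty but never re-examined — demand shifted away from it.
  t5: marked dirty but never re-examined — demand shifted away from it.
  t6: marked dirty but never re-examined — demand shifted away from it.
  t8: runs — t1 -8->0; result -8.
  t10: runs — t8 -16->-8; t1 -8->0; result 0.
  t11: runs — t1 -8->0; t10 -8->0; result 0.
  t14: runs — t11 64->0; t8 -16->-8; result 0.
  t16: runs — t14 -1024->0; t14 -1024->0; result 0.
  t17: demanded for the first time — runs, produces 0.
  t19: runs — a4 -9->0; t16 -2048->0; result 0.

Key observation: a condition flipped, so demand moved to the other branch — t3, t5, t6 are never re-examined.

Marked dirty: t1, t2, t3, t5, t6, t8, t10, t11, t14, t16, t19.
Computations that run: t1, t2, t8, t10, t11, t14, t16, t17, t19 — 9 in total.
Never re-examined (demand shifted away): t3, t5, t6.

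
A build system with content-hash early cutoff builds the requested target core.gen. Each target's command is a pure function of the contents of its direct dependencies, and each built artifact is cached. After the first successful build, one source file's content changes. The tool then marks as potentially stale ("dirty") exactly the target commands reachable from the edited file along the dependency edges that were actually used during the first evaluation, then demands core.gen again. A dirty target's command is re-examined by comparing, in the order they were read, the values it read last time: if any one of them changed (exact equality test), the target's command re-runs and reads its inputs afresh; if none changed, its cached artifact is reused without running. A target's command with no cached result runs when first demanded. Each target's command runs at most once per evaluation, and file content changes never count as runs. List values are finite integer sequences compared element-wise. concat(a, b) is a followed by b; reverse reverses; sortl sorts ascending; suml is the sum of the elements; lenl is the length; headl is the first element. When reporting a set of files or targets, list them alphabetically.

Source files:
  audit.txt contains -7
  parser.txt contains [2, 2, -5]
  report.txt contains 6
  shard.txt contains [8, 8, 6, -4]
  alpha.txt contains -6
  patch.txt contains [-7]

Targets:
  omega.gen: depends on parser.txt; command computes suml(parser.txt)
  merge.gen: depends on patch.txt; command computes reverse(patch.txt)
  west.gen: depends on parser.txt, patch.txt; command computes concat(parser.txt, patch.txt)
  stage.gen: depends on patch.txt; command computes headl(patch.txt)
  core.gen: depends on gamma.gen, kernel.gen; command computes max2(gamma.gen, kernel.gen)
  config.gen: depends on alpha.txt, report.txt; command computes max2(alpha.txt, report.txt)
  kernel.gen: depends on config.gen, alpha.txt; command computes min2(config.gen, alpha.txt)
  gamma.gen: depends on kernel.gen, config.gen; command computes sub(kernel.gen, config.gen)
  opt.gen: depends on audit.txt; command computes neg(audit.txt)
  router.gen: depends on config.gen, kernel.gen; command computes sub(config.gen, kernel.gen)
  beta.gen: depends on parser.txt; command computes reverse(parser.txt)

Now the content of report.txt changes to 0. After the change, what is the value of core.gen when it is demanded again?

New value of core.gen: -6.

First evaluation (everything demanded from the output):
  config.gen = max2(-6, 6) = 6
  kernel.gen = min2(6, -6) = -6
  gamma.gen = sub(-6, 6) = -12
  core.gen = max2(-12, -6) = -6

Propagation after the edit:
  config.gen: runs — report.txt 6->0; result 0.
  kernel.gen: runs — config.gen 6->0; result -6 (same value as before).
  gamma.gen: runs — config.gen 6->0; result -6.
  core.gen: runs — gamma.gen -12->-6; result -6 (same value as before).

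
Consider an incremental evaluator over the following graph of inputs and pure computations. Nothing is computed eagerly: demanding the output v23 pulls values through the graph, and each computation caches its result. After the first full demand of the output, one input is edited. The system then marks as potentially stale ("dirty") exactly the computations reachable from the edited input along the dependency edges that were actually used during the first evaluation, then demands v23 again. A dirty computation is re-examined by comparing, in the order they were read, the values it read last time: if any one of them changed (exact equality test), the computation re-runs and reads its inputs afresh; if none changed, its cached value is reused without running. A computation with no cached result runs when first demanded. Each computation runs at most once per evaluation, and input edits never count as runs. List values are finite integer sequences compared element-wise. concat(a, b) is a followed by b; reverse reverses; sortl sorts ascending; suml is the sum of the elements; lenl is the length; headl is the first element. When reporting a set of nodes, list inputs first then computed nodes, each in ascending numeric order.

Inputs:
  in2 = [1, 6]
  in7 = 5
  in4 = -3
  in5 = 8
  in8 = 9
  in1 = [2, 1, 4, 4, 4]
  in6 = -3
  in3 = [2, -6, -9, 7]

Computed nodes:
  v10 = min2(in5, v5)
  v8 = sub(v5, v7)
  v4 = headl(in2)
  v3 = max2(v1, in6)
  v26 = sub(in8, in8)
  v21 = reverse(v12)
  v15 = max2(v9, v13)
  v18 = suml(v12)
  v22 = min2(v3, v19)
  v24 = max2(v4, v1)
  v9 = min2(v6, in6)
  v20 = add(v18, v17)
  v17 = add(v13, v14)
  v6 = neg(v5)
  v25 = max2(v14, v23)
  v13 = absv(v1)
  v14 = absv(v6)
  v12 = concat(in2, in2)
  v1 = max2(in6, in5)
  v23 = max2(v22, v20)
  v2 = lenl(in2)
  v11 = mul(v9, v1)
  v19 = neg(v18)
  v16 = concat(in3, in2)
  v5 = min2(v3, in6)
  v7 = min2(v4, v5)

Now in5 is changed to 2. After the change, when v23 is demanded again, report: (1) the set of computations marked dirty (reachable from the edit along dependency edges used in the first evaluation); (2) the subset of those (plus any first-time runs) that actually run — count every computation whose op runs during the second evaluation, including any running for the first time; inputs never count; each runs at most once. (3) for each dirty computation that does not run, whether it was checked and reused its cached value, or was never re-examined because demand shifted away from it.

Initial pass — values computed on the first demand:
  v1 = max2(-3, 8) = 8
  v3 = max2(8, -3) = 8
  v5 = min2(8, -3) = -3
  v6 = neg(-3) = 3
  v12 = concat([1, 6], [1, 6]) = [1, 6, 1, 6]
  v13 = absv(8) = 8
  v14 = absv(3) = 3
  v17 = add(8, 3) = 11
  v18 = suml([1, 6, 1, 6]) = 14
  v19 = neg(14) = -14
  v20 = add(14, 11) = 25
  v22 = min2(8, -14) = -14
  v23 = max2(-14, 25) = 25

Second demand — change propagation:
  v1: re-runs because in5 8->2; new result 2.
  v3: re-runs because v1 8->2; new result 2.
  v5: re-runs because v3 8->2; new result -3 (unchanged).
  v6: re-examined; everything it read last time is the same (v5 unchanged) — cache 3 kept, no run.
  v13: re-runs because v1 8->2; new result 2.
  v14: re-examined; everything it read last time is the same (v6 unchanged) — cache 3 kept, no run.
  v17: re-runs because v13 8->2; new result 5.
  v20: re-runs because v17 11->5; new result 19.
  v22: re-runs because v3 8->2; new result -14 (unchanged).
  v23: re-runs because v20 25->19; new result 19.

The important point: at v6 every value read last time is unchanged, so the dirty flag clears without a run.

Dirty set: v1, v3, v5, v6, v13, v14, v17, v20, v22, v23.
Run set: v1, v3, v5, v13, v17, v20, v22, v23 (8 run).
Re-examined without running (cache reused): v6, v14.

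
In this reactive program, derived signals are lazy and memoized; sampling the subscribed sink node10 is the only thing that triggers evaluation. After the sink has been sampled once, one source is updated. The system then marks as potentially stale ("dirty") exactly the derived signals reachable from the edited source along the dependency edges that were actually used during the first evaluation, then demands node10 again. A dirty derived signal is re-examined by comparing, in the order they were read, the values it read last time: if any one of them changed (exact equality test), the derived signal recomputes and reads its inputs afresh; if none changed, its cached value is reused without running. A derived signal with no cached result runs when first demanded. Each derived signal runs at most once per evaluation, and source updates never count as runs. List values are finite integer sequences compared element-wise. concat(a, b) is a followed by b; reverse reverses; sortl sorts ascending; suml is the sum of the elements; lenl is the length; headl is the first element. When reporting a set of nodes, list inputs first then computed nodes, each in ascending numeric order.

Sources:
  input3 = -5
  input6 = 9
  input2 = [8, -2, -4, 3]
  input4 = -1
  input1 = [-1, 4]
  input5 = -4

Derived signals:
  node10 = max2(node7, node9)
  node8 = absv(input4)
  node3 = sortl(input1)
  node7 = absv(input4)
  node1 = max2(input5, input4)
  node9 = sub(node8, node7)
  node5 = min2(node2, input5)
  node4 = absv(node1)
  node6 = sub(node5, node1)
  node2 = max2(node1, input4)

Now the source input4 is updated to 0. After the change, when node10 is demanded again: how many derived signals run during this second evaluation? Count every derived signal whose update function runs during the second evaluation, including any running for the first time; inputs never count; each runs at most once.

4 derived signals run: node7, node8, node9, node10.

First demand of the output computes:
  node7 = absv(-1) = 1
  node8 = absv(-1) = 1
  node9 = sub(1, 1) = 0
  node10 = max2(1, 0) = 1

After the edit, cleaning proceeds:
  node7: a read changed (input4 -1->0) — executes, giving 0.
  node8: a read changed (input4 -1->0) — executes, giving 0.
  node9: a read changed (node8 1->0; node7 1->0) — executes, giving 0 — identical to its old value.
  node10: a read changed (node7 1->0) — executes, giving 0.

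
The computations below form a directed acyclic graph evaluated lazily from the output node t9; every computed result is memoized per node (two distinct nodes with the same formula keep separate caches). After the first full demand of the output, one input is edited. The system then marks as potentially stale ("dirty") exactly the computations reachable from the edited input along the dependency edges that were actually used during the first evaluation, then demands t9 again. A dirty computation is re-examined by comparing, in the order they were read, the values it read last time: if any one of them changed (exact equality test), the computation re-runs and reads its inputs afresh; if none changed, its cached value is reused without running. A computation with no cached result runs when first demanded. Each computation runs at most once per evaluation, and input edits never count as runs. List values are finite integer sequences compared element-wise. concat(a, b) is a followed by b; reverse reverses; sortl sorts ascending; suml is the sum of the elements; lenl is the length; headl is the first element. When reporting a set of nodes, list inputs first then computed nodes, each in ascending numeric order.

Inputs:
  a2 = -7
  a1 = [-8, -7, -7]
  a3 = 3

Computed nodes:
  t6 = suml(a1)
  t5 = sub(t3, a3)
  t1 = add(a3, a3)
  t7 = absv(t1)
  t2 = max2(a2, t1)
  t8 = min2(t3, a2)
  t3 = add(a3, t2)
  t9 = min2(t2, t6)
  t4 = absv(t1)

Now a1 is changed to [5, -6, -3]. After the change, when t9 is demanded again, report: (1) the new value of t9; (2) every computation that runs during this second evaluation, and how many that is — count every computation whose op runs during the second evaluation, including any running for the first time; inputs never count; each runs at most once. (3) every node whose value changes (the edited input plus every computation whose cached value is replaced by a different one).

Demanding t9 again yields -4.
2 computations run: t6, t9.
The nodes whose values change: a1, t6, t9.

First demand of the output computes:
  t1 = add(3, 3) = 6
  t2 = max2(-7, 6) = 6
  t6 = suml([-8, -7, -7]) = -22
  t9 = min2(6, -22) = -22

After the edit, cleaning proceeds:
  t6: a read changed (a1 [-8, -7, -7]->[5, -6, -3]) — executes, giving -4.
  t9: a read changed (t6 -22->-4) — executes, giving -4.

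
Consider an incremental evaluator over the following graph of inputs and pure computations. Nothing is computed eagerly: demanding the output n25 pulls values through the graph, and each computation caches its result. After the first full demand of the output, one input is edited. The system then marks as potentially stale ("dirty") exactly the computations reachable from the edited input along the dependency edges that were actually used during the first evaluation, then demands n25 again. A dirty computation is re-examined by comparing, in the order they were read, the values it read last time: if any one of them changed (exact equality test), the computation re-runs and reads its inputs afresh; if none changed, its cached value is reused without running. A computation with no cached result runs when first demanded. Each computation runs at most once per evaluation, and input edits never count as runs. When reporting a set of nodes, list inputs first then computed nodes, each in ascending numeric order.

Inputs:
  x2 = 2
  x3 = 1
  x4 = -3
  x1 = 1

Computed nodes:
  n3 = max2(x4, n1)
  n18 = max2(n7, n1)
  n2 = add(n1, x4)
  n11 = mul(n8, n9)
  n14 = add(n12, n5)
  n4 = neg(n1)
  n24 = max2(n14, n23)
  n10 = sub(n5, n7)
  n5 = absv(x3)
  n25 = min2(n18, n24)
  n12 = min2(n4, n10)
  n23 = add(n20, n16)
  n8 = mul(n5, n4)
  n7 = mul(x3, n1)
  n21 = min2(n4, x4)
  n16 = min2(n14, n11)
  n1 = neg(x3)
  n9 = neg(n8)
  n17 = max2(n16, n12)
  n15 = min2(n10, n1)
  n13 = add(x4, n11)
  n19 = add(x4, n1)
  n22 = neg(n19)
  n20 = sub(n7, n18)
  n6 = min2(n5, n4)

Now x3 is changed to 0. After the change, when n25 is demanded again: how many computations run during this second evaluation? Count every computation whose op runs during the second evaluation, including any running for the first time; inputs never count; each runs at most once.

Run set: n1, n4, n5, n7, n8, n9, n10, n11, n12, n14, n16, n18, n20, n23, n24, n25 (16 run).

Initial pass — values computed on the first demand:
  n1 = neg(1) = -1
  n4 = neg(-1) = 1
  n5 = absv(1) = 1
  n7 = mul(1, -1) = -1
  n8 = mul(1, 1) = 1
  n9 = neg(1) = -1
  n10 = sub(1, -1) = 2
  n11 = mul(1, -1) = -1
  n12 = min2(1, 2) = 1
  n14 = add(1, 1) = 2
  n16 = min2(2, -1) = -1
  n18 = max2(-1, -1) = -1
  n20 = sub(-1, -1) = 0
  n23 = add(0, -1) = -1
  n24 = max2(2, -1) = 2
  n25 = min2(-1, 2) = -1

Second demand — change propagation:
  n1: re-runs because x3 1->0; new result 0.
  n4: re-runs because n1 -1->0; new result 0.
  n5: re-runs because x3 1->0; new result 0.
  n7: re-runs because x3 1->0; n1 -1->0; new result 0.
  n8: re-runs because n5 1->0; n4 1->0; new result 0.
  n9: re-runs because n8 1->0; new result 0.
  n10: re-runs because n5 1->0; n7 -1->0; new result 0.
  n11: re-runs because n8 1->0; n9 -1->0; new result 0.
  n12: re-runs because n4 1->0; n10 2->0; new result 0.
  n14: re-runs because n12 1->0; n5 1->0; new result 0.
  n16: re-runs because n14 2->0; n11 -1->0; new result 0.
  n18: re-runs because n7 -1->0; n1 -1->0; new result 0.
  n20: re-runs because n7 -1->0; n18 -1->0; new result 0 (unchanged).
  n23: re-runs because n16 -1->0; new result 0.
  n24: re-runs because n14 2->0; n23 -1->0; new result 0.
  n25: re-runs because n18 -1->0; n24 2->0; new result 0.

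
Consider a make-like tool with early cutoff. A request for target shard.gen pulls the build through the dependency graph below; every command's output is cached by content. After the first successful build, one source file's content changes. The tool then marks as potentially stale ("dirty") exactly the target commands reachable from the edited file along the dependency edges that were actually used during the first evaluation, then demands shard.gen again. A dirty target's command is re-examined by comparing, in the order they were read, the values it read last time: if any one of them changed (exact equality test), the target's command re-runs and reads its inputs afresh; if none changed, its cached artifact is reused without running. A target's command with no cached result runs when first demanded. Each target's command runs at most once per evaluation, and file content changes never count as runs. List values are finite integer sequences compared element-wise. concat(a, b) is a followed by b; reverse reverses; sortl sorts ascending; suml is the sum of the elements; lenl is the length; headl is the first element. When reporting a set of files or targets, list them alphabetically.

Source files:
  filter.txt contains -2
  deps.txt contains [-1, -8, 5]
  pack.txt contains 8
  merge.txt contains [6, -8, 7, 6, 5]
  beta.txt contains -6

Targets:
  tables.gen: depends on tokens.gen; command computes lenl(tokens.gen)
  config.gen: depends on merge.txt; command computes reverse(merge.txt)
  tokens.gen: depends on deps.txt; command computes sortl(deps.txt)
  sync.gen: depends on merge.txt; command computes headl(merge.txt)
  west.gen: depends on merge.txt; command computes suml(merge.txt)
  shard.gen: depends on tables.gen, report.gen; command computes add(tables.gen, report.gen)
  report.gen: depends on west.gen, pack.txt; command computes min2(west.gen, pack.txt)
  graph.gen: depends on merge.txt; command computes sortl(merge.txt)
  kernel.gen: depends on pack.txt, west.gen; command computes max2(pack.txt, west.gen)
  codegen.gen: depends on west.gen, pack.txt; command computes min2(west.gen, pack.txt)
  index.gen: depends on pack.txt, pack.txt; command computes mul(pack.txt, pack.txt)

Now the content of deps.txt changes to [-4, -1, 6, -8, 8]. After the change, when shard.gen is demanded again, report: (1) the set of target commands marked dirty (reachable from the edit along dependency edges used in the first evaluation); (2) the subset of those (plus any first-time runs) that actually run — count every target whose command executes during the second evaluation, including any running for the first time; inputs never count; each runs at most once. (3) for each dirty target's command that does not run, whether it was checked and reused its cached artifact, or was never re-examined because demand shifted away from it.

First demand of the output computes:
  tokens.gen = sortl([-1, -8, 5]) = [-8, -1, 5]
  tables.gen = lenl([-8, -1, 5]) = 3
  west.gen = suml([6, -8, 7, 6, 5]) = 16
  report.gen = min2(16, 8) = 8
  shard.gen = add(3, 8) = 11

After the edit, cleaning proceeds:
  tokens.gen: a read changed (deps.txt [-1, -8, 5]->[-4, -1, 6, -8, 8]) — executes, giving [-8, -4, -1, 6, 8].
  tables.gen: a read changed (tokens.gen [-8, -1, 5]->[-8, -4, -1, 6, 8]) — executes, giving 5.
  shard.gen: a read changed (tables.gen 3->5) — executes, giving 13.

The edit dirties: shard.gen, tables.gen, tokens.gen.
3 target commands run: shard.gen, tables.gen, tokens.gen.
No dirty target's command escaped a run.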